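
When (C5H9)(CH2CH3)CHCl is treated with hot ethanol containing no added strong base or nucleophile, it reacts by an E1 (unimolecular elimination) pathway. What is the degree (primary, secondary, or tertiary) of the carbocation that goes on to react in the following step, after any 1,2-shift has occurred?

tertiary

Step 1: Unassisted departure of Cl⁻ (taking the C–Cl bonding pair) generates a secondary carbocation.
Step 2: Carbocation rearrangement: a 1,2-hydride shift from the adjacent cyclopentyl carbon converts the initially-formed secondary cation into the more stable tertiary cation.
The cation rearranges from secondary to tertiary via a 1,2-hydride shift from the adjacent cyclopentyl carbon; the tertiary cation is what reacts next.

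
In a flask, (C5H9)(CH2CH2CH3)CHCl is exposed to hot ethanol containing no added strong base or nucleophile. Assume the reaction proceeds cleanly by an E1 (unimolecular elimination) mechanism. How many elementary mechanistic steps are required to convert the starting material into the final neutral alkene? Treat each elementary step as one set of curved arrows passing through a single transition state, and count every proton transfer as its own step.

3

Step 1: The C–Cl bond breaks with both electrons going to the chloride; Cl⁻ leaves and a secondary carbocation remains.
Step 2: A hydride (H with its bonding pair) migrates from the adjacent cyclopentyl carbon to the cationic centre — a 1,2-hydride shift — upgrading the secondary cation to a tertiary one.
Step 3: An ethanol molecule (solvent) deprotonates a β-carbon; as the C–H bond breaks, those electrons form the new alkene π bond.
Total: 3 elementary steps.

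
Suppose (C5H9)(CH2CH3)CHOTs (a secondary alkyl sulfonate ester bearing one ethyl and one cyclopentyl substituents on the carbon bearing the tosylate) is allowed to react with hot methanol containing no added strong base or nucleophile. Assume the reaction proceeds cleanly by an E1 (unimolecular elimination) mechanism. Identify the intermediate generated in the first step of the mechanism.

Step 1: Ionisation: the C–O σ-bond cleaves heterolytically; both bonding electrons depart with TsO⁻, leaving a secondary carbocation at the α-carbon.
After step 1 the species present is a secondary carbocation.

secondary carbocation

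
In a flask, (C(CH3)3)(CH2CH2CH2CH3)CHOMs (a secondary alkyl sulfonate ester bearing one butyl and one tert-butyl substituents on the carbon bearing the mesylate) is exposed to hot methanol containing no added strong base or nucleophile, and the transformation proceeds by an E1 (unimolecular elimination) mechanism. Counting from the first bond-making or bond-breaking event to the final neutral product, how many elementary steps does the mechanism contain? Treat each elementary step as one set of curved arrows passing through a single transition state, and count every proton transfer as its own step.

Step 1: The C–O bond breaks with both electrons going to the mesylate; MsO⁻ leaves and a secondary carbocation remains.
Step 2: Carbocation rearrangement: a 1,2-methyl shift from the adjacent tert-butyl carbon converts the initially-formed secondary cation into the more stable tertiary cation.
Step 3: A methanol molecule (solvent) deprotonates a β-carbon; as the C–H bond breaks, those electrons form the new alkene π bond.
Total: 3 elementary steps.

3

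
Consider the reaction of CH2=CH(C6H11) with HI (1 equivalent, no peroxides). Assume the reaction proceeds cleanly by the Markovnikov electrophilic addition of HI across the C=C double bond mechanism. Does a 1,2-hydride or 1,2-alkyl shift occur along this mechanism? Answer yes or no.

yes

The first-formed carbocation is secondary.
The adjacent cyclohexyl carbon already bears 2 other carbon substituents and has a hydrogen to migrate; after a 1,2-hydride shift from that carbon the positive charge sits on a tertiary centre.
Tertiary is more stable than secondary, so the shift occurs.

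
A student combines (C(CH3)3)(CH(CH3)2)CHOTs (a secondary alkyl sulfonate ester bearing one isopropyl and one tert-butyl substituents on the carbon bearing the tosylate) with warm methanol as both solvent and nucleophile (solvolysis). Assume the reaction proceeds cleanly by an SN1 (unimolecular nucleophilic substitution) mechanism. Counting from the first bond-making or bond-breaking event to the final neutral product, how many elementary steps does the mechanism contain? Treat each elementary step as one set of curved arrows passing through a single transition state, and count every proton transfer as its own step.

Step 1: Unassisted departure of TsO⁻ (taking the C–O bonding pair) generates a secondary carbocation.
Step 2: A 1,2-hydride shift from the adjacent isopropyl carbon moves the positive charge from the secondary centre to an adjacent carbon, generating a more stable tertiary carbocation.
Step 3: A lone pair on the oxygen of CH3OH attacks the carbocation, forming a new C–O σ-bond and an oxonium ion.
Step 4: Proton transfer from the O–H of the oxonium ion to a solvent molecule delivers the neutral ether.
Total: 4 elementary steps.

4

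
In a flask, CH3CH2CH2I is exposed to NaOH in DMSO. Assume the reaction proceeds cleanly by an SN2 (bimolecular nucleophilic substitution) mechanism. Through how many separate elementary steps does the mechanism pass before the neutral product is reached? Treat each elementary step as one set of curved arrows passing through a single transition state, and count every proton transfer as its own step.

1

Step 1: Backside attack by OH⁻ on the carbon bearing the iodide: the new C–O bond forms as the C–I bond breaks, with Walden inversion at carbon.
Total: 1 elementary step.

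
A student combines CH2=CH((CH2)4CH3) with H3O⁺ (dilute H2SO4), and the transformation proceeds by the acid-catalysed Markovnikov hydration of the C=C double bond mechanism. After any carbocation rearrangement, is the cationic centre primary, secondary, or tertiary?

secondary

Step 1: The π electrons of the C=C bond attack a proton of H3O⁺; Markovnikov addition places the new C–H on the less-substituted alkene carbon, so the positive charge ends up on the more-substituted carbon — a secondary carbocation. H2O is released.
No single 1,2-shift to an adjacent carbon would give a more-substituted cation, so no rearrangement occurs.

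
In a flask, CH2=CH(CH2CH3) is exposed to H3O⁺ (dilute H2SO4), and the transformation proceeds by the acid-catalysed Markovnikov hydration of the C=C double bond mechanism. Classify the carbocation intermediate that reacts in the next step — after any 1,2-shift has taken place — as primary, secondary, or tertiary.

Step 1: Protonation of the alkene by H3O⁺: the π bond acts as the nucleophile and picks up H⁺, giving the more stable (Markovnikov) secondary carbocation. H2O is released.
No single 1,2-shift to an adjacent carbon would give a more-substituted cation, so no rearrangement occurs.

secondary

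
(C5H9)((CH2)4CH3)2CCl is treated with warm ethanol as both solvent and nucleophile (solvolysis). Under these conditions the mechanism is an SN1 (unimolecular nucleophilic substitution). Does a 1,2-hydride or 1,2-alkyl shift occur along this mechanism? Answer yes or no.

no

The first-formed carbocation is tertiary.
No single 1,2-shift to an adjacent carbon would produce a more-substituted cation than the one already present, so no rearrangement occurs.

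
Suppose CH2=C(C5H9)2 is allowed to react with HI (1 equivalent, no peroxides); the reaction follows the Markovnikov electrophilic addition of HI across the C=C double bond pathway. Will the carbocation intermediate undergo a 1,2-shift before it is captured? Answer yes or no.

no

The first-formed carbocation is tertiary.
No single 1,2-shift to an adjacent carbon would produce a more-substituted cation than the one already present, so no rearrangement occurs.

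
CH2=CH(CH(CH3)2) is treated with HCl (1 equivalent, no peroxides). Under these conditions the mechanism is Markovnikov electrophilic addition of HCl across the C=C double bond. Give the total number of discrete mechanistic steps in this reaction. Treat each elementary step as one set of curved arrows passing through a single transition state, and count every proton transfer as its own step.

3

Step 1: The π electrons of the C=C bond attack a proton of HCl; Markovnikov addition places the new C–H on the less-substituted alkene carbon, so the positive charge ends up on the more-substituted carbon — a secondary carbocation. The H–Cl bond breaks heterolytically, releasing Cl⁻.
Step 2: A hydride (H with its bonding pair) migrates from the adjacent isopropyl carbon to the cationic centre — a 1,2-hydride shift — upgrading the secondary cation to a tertiary one.
Step 3: The Cl⁻ anion donates a lone pair to the carbocation, forming the new C–Cl σ-bond and giving the neutral alkyl halide.
Total: 3 elementary steps.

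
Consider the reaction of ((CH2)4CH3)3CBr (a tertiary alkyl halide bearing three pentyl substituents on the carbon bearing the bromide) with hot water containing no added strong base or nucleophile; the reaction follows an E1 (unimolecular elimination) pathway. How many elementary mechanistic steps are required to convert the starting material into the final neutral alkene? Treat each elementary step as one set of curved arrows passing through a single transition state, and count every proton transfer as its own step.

2

Step 1: Unassisted departure of Br⁻ (taking the C–Br bonding pair) generates a tertiary carbocation.
(No 1,2-shift: no single shift to an adjacent carbon would give a more stable cation.)
Step 2: Loss of a β-proton to a water molecule of the solvent: the C–H bonding pair collapses toward the cationic carbon to form the C=C π bond, yielding the alkene.
Total: 2 elementary steps.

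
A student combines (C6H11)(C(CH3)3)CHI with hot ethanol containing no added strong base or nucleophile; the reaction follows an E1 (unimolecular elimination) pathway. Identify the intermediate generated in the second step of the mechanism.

Step 1: Ionisation: the C–I σ-bond cleaves heterolytically; both bonding electrons depart with I⁻, leaving a secondary carbocation at the α-carbon.
Step 2: A 1,2-hydride shift from the adjacent cyclohexyl carbon moves the positive charge from the secondary centre to an adjacent carbon, generating a more stable tertiary carbocation.
After step 2 the species present is a tertiary carbocation.

tertiary carbocation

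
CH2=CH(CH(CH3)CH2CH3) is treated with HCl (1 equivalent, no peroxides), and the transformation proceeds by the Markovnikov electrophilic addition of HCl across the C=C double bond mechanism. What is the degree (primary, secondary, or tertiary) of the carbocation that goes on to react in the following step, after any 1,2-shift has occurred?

Step 1: Electrophilic addition begins with the π(C=C) electrons forming a bond to the proton of HCl. Following Markovnikov's rule, the resulting cation is secondary. The H–Cl bond breaks heterolytically, releasing Cl⁻.
Step 2: Carbocation rearrangement: a 1,2-hydride shift from the adjacent sec-butyl carbon converts the initially-formed secondary cation into the more stable tertiary cation.
The cation rearranges from secondary to tertiary via a 1,2-hydride shift from the adjacent sec-butyl carbon; the tertiary cation is what reacts next.

tertiary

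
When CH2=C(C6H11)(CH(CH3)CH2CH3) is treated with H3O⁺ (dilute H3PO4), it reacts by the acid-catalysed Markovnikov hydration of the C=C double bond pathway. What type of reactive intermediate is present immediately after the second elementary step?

Step 1: The π electrons of the C=C bond attack a proton of H3O⁺; Markovnikov addition places the new C–H on the less-substituted alkene carbon, so the positive charge ends up on the more-substituted carbon — a tertiary carbocation. H2O is released.
Step 2: A lone pair on the oxygen of H2O attacks the carbocation, forming a C–O bond and an oxonium ion (a protonated alcohol).
After step 2 the species present is an oxonium ion.

oxonium ion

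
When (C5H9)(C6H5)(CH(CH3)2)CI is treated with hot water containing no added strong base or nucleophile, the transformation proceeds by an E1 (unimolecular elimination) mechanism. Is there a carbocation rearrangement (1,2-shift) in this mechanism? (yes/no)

The first-formed carbocation is tertiary.
No single 1,2-shift to an adjacent carbon would produce a more-substituted cation than the one already present, so no rearrangement occurs.

no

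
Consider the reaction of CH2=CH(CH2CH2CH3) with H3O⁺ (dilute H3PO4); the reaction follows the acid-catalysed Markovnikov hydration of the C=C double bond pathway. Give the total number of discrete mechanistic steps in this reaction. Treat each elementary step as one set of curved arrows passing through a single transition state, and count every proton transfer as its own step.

Step 1: The π electrons of the C=C bond attack a proton of H3O⁺; Markovnikov addition places the new C–H on the less-substituted alkene carbon, so the positive charge ends up on the more-substituted carbon — a secondary carbocation. H2O is released.
(No 1,2-shift: no single shift to an adjacent carbon would give a more stable cation.)
Step 2: Nucleophilic capture of the cation by H2O produces the protonated alcohol (an oxonium ion).
Step 3: H2O removes a proton from the oxonium oxygen, regenerating H3O⁺ and giving the neutral alcohol.
Total: 3 elementary steps.

3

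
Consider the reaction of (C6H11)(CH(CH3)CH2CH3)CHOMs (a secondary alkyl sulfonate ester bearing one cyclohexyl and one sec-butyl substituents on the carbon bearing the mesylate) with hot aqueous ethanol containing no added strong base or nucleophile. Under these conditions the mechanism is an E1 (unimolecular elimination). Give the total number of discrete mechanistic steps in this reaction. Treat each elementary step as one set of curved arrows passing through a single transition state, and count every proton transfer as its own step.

Step 1: The C–O bond breaks with both electrons going to the mesylate; MsO⁻ leaves and a secondary carbocation remains.
Step 2: A hydride (H with its bonding pair) migrates from the adjacent cyclohexyl carbon to the cationic centre — a 1,2-hydride shift — upgrading the secondary cation to a tertiary one.
Step 3: A water (or ethanol) molecule (solvent) deprotonates a β-carbon; as the C–H bond breaks, those electrons form the new alkene π bond.
Total: 3 elementary steps.

3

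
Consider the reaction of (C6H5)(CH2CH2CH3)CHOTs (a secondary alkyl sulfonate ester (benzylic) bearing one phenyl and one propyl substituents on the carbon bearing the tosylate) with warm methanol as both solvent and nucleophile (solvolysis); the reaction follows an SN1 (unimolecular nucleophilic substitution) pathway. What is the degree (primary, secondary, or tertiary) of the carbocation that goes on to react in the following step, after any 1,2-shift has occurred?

secondary

Step 1: Ionisation: the C–O σ-bond cleaves heterolytically; both bonding electrons depart with TsO⁻, leaving a secondary carbocation at the α-carbon.
No single 1,2-shift to an adjacent carbon would give a more-substituted cation, so no rearrangement occurs.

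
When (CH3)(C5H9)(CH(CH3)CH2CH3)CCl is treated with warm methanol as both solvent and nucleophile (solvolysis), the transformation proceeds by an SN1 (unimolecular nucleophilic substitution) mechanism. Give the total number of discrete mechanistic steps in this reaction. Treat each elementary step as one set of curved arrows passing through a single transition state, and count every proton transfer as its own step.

3

Step 1: Unassisted departure of Cl⁻ (taking the C–Cl bonding pair) generates a tertiary carbocation.
(No 1,2-shift: no single shift to an adjacent carbon would give a more stable cation.)
Step 2: A lone pair on the oxygen of CH3OH attacks the carbocation, forming a new C–O σ-bond and an oxonium ion.
Step 3: Deprotonation of the oxonium oxygen by solvent methanol yields the neutral ether.
Total: 3 elementary steps.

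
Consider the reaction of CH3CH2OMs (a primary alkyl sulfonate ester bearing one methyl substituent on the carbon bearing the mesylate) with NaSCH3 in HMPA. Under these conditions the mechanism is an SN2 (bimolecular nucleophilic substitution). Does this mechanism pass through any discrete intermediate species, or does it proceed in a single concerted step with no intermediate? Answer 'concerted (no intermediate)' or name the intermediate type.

Backside attack by CH3S⁻ on the carbon bearing the mesylate: the new C–S bond forms as the C–O bond breaks, with Walden inversion at carbon.
All bond changes occur in one transition state; no discrete intermediate is formed.

concerted (no intermediate)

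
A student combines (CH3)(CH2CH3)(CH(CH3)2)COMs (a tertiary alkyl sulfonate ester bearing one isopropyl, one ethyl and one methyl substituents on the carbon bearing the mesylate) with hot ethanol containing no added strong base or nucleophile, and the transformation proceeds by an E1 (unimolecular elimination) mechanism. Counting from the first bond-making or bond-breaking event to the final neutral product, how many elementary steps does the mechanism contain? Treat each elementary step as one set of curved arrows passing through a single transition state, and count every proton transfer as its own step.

Step 1: Rate-determining heterolysis of the C–O bond gives MsO⁻ and a tertiary carbocation.
(No 1,2-shift: no single shift to an adjacent carbon would give a more stable cation.)
Step 2: An ethanol molecule (solvent) deprotonates a β-carbon; as the C–H bond breaks, those electrons form the new alkene π bond.
Total: 2 elementary steps.

2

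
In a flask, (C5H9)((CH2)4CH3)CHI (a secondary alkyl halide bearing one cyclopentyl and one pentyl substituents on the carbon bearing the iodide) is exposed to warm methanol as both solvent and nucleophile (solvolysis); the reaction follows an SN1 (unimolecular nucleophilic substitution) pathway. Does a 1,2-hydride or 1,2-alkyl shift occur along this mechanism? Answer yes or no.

The first-formed carbocation is secondary.
The adjacent cyclopentyl carbon already bears 2 other carbon substituents and has a hydrogen to migrate; after a 1,2-hydride shift from that carbon the positive charge sits on a tertiary centre.
Tertiary is more stable than secondary, so the shift occurs.

yes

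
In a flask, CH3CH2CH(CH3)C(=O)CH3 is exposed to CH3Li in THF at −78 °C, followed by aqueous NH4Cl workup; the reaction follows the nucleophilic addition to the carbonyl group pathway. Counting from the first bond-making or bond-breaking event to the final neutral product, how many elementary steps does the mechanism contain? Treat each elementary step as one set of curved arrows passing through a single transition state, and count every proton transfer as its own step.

Step 1: A lone pair / filled orbital on the carbanion-like carbon of CH3Li attacks the electrophilic carbonyl carbon; the π(C=O) electrons shift onto oxygen, producing a tetrahedral alkoxide intermediate.
Step 2: The alkoxide picks up a proton during aqueous NH4Cl workup to yield an alcohol.
Total: 2 elementary steps.

2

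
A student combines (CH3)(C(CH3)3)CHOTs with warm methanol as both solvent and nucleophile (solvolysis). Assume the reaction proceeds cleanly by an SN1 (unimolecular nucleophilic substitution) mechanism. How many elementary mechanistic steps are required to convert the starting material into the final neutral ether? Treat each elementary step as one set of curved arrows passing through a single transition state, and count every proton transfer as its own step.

Step 1: Ionisation: the C–O σ-bond cleaves heterolytically; both bonding electrons depart with TsO⁻, leaving a secondary carbocation at the α-carbon.
Step 2: A 1,2-methyl shift from the adjacent tert-butyl carbon moves the positive charge from the secondary centre to an adjacent carbon, generating a more stable tertiary carbocation.
Step 3: CH3OH donates an oxygen lone pair into the empty p orbital of the cation, giving a protonated ether (an oxonium ion).
Step 4: Deprotonation of the oxonium oxygen by solvent methanol yields the neutral ether.
Total: 4 elementary steps.

4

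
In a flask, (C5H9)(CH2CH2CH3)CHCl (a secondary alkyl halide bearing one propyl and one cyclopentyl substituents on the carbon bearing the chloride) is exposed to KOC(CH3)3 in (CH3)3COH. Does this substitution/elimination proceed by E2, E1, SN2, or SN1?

E2

Conditions: a strong/bulky base with a secondary substrate bearing a β-hydrogen.
These conditions are the textbook signature of the E2 pathway.
A strong (often hindered) base removes a β-H in concert with loss of the leaving group — bimolecular elimination.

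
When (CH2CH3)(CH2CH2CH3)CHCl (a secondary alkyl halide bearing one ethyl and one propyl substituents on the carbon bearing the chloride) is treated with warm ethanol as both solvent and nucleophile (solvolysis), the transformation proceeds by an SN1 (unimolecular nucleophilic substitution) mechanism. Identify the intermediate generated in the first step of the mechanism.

secondary carbocation

Step 1: Unassisted departure of Cl⁻ (taking the C–Cl bonding pair) generates a secondary carbocation.
After step 1 the species present is a secondary carbocation.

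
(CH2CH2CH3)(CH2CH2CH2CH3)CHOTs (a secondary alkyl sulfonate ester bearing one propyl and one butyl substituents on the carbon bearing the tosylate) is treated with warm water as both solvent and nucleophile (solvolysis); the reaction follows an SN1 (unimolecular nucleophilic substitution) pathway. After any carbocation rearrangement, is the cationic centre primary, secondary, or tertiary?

Step 1: The C–O bond breaks with both electrons going to the tosylate; TsO⁻ leaves and a secondary carbocation remains.
No single 1,2-shift to an adjacent carbon would give a more-substituted cation, so no rearrangement occurs.

secondary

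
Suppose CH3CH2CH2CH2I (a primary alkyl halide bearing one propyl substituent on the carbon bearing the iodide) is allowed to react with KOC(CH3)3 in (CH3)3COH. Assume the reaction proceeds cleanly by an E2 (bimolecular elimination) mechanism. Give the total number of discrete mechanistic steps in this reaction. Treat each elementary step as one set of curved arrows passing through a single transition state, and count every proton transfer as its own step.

1

Step 1: In one step, (CH3)3CO⁻ pulls off a β-proton, the C–I bond cleaves, and a C=C double bond forms between the α- and β-carbons (E2, anti elimination).
Total: 1 elementary step.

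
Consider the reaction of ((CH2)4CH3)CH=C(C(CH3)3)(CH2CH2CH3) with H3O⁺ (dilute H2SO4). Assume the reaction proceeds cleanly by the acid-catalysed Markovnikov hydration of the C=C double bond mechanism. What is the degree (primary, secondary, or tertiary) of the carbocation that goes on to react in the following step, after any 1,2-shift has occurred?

tertiary

Step 1: Protonation of the alkene by H3O⁺: the π bond acts as the nucleophile and picks up H⁺, giving the more stable (Markovnikov) tertiary carbocation. H2O is released.
No single 1,2-shift to an adjacent carbon would give a more-substituted cation, so no rearrangement occurs.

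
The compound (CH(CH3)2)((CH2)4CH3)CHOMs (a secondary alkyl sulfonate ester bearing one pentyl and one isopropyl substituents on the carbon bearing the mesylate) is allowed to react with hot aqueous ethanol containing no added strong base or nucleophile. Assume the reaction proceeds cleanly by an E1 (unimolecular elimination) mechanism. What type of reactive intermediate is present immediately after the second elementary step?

tertiary carbocation

Step 1: Ionisation: the C–O σ-bond cleaves heterolytically; both bonding electrons depart with MsO⁻, leaving a secondary carbocation at the α-carbon.
Step 2: A 1,2-hydride shift from the adjacent isopropyl carbon moves the positive charge from the secondary centre to an adjacent carbon, generating a more stable tertiary carbocation.
After step 2 the species present is a tertiary carbocation.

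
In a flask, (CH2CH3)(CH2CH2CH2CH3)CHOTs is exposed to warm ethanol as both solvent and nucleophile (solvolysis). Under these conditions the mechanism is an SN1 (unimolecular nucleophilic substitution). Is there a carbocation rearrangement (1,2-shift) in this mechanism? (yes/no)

The first-formed carbocation is secondary.
No single 1,2-shift to an adjacent carbon would produce a more-substituted cation than the one already present, so no rearrangement occurs.

no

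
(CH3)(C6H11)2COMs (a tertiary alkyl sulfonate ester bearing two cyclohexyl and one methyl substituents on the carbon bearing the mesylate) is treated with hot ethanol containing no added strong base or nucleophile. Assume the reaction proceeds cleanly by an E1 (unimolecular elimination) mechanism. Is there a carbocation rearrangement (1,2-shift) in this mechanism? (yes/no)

no

The first-formed carbocation is tertiary.
No single 1,2-shift to an adjacent carbon would produce a more-substituted cation than the one already present, so no rearrangement occurs.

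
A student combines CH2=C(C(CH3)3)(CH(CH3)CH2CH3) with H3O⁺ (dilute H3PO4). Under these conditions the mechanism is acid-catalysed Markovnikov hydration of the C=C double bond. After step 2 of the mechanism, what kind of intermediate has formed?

oxonium ion

Step 1: Protonation of the alkene by H3O⁺: the π bond acts as the nucleophile and picks up H⁺, giving the more stable (Markovnikov) tertiary carbocation. H2O is released.
Step 2: Nucleophilic capture of the cation by H2O produces the protonated alcohol (an oxonium ion).
After step 2 the species present is an oxonium ion.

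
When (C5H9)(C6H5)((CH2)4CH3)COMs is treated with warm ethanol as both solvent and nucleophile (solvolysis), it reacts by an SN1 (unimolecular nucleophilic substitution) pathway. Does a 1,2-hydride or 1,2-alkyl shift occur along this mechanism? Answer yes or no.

no

The first-formed carbocation is tertiary.
No single 1,2-shift to an adjacent carbon would produce a more-substituted cation than the one already present, so no rearrangement occurs.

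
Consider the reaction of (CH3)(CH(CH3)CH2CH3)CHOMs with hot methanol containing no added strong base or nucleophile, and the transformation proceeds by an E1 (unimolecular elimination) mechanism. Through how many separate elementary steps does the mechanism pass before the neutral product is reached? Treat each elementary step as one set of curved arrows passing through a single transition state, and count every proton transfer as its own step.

Step 1: Unassisted departure of MsO⁻ (taking the C–O bonding pair) generates a secondary carbocation.
Step 2: Carbocation rearrangement: a 1,2-hydride shift from the adjacent sec-butyl carbon converts the initially-formed secondary cation into the more stable tertiary cation.
Step 3: A methanol molecule (solvent) deprotonates a β-carbon; as the C–H bond breaks, those electrons form the new alkene π bond.
Total: 3 elementary steps.

3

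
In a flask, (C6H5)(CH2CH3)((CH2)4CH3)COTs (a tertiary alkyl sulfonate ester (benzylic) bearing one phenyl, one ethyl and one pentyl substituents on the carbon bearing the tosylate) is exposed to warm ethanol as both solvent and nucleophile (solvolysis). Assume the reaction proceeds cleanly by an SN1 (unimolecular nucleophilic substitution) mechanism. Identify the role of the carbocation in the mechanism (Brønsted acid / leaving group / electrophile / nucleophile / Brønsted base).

electrophile

Step 2: Nucleophilic capture: the oxygen of CH3CH2OH bonds to the cationic carbon, producing an oxonium-ion intermediate.
The carbocation accepts an electron pair into an empty or π* orbital — it is the electrophile.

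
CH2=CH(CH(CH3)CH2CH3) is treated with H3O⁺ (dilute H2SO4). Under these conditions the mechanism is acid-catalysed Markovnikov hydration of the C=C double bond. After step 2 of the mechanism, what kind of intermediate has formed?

tertiary carbocation

Step 1: Protonation of the alkene by H3O⁺: the π bond acts as the nucleophile and picks up H⁺, giving the more stable (Markovnikov) secondary carbocation. H2O is released.
Step 2: A 1,2-hydride shift from the adjacent sec-butyl carbon moves the positive charge from the secondary centre to an adjacent carbon, generating a more stable tertiary carbocation.
After step 2 the species present is a tertiary carbocation.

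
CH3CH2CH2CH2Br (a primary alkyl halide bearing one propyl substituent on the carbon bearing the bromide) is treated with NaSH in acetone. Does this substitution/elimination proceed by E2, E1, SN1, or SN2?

Conditions: a primary substrate with a strong nucleophile in the polar aprotic solvent acetone.
These conditions are the textbook signature of the SN2 pathway.
An unhindered substrate with a strong nucleophile in a polar aprotic solvent favours one-step backside displacement.

SN2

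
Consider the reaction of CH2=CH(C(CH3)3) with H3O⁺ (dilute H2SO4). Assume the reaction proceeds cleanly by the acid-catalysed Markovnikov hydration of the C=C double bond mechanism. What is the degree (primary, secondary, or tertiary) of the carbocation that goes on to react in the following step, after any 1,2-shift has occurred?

tertiary

Step 1: The π electrons of the C=C bond attack a proton of H3O⁺; Markovnikov addition places the new C–H on the less-substituted alkene carbon, so the positive charge ends up on the more-substituted carbon — a secondary carbocation. H2O is released.
Step 2: A 1,2-methyl shift from the adjacent tert-butyl carbon moves the positive charge from the secondary centre to an adjacent carbon, generating a more stable tertiary carbocation.
The cation rearranges from secondary to tertiary via a 1,2-methyl shift from the adjacent tert-butyl carbon; the tertiary cation is what reacts next.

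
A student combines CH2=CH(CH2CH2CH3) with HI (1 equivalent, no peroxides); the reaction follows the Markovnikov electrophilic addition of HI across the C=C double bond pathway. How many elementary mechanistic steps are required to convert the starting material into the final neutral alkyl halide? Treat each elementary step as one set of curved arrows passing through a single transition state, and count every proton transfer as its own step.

Step 1: Protonation of the alkene by HI: the π bond acts as the nucleophile and picks up H⁺, giving the more stable (Markovnikov) secondary carbocation. The H–I bond breaks heterolytically, releasing I⁻.
(No 1,2-shift: no single shift to an adjacent carbon would give a more stable cation.)
Step 2: Nucleophilic attack by I⁻ on the carbocation completes the addition, giving R–I.
Total: 2 elementary steps.

2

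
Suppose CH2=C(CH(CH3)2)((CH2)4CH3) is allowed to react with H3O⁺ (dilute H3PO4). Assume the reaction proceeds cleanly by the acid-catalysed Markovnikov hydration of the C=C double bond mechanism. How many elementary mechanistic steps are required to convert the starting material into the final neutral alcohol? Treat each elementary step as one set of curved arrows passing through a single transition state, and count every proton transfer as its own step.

Step 1: Electrophilic addition begins with the π(C=C) electrons forming a bond to the proton of H3O⁺. Following Markovnikov's rule, the resulting cation is tertiary. H2O is released.
(No 1,2-shift: no single shift to an adjacent carbon would give a more stable cation.)
Step 2: A lone pair on the oxygen of H2O attacks the carbocation, forming a C–O bond and an oxonium ion (a protonated alcohol).
Step 3: Proton transfer from the O–H of the oxonium ion to H2O completes the catalytic cycle and yields the alcohol.
Total: 3 elementary steps.

3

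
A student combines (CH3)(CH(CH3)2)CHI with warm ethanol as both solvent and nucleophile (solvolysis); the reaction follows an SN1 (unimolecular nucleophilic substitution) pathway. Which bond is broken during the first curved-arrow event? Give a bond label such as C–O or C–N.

Step 1: Rate-determining heterolysis of the C–I bond gives I⁻ and a secondary carbocation.
The bond broken in this step is the C–I bond.

C–I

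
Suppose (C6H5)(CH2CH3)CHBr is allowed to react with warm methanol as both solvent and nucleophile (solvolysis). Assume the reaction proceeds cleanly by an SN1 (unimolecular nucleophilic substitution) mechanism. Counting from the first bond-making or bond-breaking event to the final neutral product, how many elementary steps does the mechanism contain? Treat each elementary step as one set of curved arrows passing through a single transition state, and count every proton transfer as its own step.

Step 1: The C–Br bond breaks with both electrons going to the bromide; Br⁻ leaves and a secondary carbocation remains.
(No 1,2-shift: no single shift to an adjacent carbon would give a more stable cation.)
Step 2: A lone pair on the oxygen of CH3OH attacks the carbocation, forming a new C–O σ-bond and an oxonium ion.
Step 3: Proton transfer from the O–H of the oxonium ion to a solvent molecule delivers the neutral ether.
Total: 3 elementary steps.

3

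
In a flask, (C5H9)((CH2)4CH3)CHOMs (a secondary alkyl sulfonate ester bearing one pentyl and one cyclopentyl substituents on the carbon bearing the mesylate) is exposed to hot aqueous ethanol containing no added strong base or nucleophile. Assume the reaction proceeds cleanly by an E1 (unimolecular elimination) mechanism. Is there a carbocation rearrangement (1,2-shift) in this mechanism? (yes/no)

yes

The first-formed carbocation is secondary.
The adjacent cyclopentyl carbon already bears 2 other carbon substituents and has a hydrogen to migrate; after a 1,2-hydride shift from that carbon the positive charge sits on a tertiary centre.
Tertiary is more stable than secondary, so the shift occurs.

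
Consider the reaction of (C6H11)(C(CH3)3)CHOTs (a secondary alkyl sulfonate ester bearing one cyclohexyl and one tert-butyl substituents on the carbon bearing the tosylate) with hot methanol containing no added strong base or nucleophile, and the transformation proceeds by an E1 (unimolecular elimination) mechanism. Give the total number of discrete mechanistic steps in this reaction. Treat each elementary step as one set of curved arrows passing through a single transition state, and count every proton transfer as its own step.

3

Step 1: The C–O bond breaks with both electrons going to the tosylate; TsO⁻ leaves and a secondary carbocation remains.
Step 2: Carbocation rearrangement: a 1,2-hydride shift from the adjacent cyclohexyl carbon converts the initially-formed secondary cation into the more stable tertiary cation.
Step 3: A methanol molecule (solvent) deprotonates a β-carbon; as the C–H bond breaks, those electrons form the new alkene π bond.
Total: 3 elementary steps.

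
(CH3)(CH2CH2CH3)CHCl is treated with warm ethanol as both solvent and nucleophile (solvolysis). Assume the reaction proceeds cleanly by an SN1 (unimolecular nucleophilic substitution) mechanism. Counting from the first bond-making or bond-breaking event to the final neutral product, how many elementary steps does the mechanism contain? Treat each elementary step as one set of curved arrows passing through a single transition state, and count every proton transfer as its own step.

Step 1: Rate-determining heterolysis of the C–Cl bond gives Cl⁻ and a secondary carbocation.
(No 1,2-shift: no single shift to an adjacent carbon would give a more stable cation.)
Step 2: A lone pair on the oxygen of CH3CH2OH attacks the carbocation, forming a new C–O σ-bond and an oxonium ion.
Step 3: Deprotonation of the oxonium oxygen by solvent ethanol yields the neutral ether.
Total: 3 elementary steps.

3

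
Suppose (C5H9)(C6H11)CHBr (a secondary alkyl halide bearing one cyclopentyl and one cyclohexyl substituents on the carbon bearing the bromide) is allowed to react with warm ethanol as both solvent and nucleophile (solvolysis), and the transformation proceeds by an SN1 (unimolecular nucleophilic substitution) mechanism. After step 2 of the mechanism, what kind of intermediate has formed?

tertiary carbocation

Step 1: Rate-determining heterolysis of the C–Br bond gives Br⁻ and a secondary carbocation.
Step 2: A 1,2-hydride shift from the adjacent cyclopentyl carbon moves the positive charge from the secondary centre to an adjacent carbon, generating a more stable tertiary carbocation.
After step 2 the species present is a tertiary carbocation.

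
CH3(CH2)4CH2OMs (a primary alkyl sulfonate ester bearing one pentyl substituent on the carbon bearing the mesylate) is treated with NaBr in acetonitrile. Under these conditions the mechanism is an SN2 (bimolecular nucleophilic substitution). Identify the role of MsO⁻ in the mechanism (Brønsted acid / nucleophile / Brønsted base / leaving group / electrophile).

Step 1: The bromide nucleophile donates a lone pair from Br to the α-carbon in a backside attack; simultaneously the C–O σ-bond breaks and both of its electrons leave with MsO⁻. One concerted step with inversion of configuration.
MsO⁻ departs with both electrons of the breaking σ-bond — that is the definition of a leaving group.

leaving group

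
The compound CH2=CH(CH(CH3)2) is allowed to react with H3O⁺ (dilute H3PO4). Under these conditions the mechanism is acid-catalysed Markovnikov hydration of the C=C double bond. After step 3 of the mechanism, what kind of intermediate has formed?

oxonium ion

Step 1: Protonation of the alkene by H3O⁺: the π bond acts as the nucleophile and picks up H⁺, giving the more stable (Markovnikov) secondary carbocation. H2O is released.
Step 2: A 1,2-hydride shift from the adjacent isopropyl carbon moves the positive charge from the secondary centre to an adjacent carbon, generating a more stable tertiary carbocation.
Step 3: Nucleophilic capture of the cation by H2O produces the protonated alcohol (an oxonium ion).
After step 3 the species present is an oxonium ion.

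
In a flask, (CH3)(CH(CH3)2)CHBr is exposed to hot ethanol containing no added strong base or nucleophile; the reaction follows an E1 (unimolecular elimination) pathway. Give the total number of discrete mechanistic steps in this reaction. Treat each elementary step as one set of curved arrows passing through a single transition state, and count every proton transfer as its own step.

Step 1: Ionisation: the C–Br σ-bond cleaves heterolytically; both bonding electrons depart with Br⁻, leaving a secondary carbocation at the α-carbon.
Step 2: A hydride (H with its bonding pair) migrates from the adjacent isopropyl carbon to the cationic centre — a 1,2-hydride shift — upgrading the secondary cation to a tertiary one.
Step 3: Loss of a β-proton to an ethanol molecule of the solvent: the C–H bonding pair collapses toward the cationic carbon to form the C=C π bond, yielding the alkene.
Total: 3 elementary steps.

3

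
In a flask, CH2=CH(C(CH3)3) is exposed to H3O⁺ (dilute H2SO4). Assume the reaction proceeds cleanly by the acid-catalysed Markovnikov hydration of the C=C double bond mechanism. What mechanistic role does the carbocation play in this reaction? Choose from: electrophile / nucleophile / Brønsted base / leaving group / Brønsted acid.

electrophile

Step 3: Nucleophilic capture of the cation by H2O produces the protonated alcohol (an oxonium ion).
The carbocation accepts an electron pair into an empty or π* orbital — it is the electrophile.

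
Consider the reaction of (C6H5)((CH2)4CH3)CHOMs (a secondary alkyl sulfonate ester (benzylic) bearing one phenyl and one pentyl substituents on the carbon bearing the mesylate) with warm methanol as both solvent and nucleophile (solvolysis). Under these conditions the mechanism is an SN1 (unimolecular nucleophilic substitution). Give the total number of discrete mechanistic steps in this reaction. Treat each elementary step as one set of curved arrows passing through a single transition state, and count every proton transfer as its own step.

3

Step 1: The C–O bond breaks with both electrons going to the mesylate; MsO⁻ leaves and a secondary carbocation remains.
(No 1,2-shift: no single shift to an adjacent carbon would give a more stable cation.)
Step 2: CH3OH donates an oxygen lone pair into the empty p orbital of the cation, giving a protonated ether (an oxonium ion).
Step 3: Deprotonation of the oxonium oxygen by solvent methanol yields the neutral ether.
Total: 3 elementary steps.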